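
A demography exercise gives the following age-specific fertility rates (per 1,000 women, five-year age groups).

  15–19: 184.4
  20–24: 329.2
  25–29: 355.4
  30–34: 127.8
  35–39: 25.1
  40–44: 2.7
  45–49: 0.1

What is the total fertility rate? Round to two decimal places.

Sum of ASFRs = 184.4 + 329.2 + 355.4 + 127.8 + 25.1 + 2.7 + 0.1 = 1024.7
TFR = 5 × 1024.7 / 1000 = 5.1235

5.12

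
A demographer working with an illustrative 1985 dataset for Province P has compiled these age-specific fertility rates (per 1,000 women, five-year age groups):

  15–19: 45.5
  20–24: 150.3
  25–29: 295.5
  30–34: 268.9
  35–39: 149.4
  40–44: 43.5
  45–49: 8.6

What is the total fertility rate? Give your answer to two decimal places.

4.81

Sum of ASFRs = 45.5 + 150.3 + 295.5 + 268.9 + 149.4 + 43.5 + 8.6 = 961.7
TFR = 5 × 961.7 / 1000 = 4.8085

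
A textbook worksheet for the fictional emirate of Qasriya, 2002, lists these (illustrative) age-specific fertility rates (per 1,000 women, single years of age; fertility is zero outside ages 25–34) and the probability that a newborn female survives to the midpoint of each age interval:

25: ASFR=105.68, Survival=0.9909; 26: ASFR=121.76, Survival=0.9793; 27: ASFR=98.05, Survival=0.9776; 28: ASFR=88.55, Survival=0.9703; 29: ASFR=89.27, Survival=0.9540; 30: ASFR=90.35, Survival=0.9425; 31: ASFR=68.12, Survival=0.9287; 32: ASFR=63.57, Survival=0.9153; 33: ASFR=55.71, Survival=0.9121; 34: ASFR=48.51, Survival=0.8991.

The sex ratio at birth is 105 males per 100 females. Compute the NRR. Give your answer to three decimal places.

Proportion female at birth = 100 / (100 + 105) = 0.48780.
Survival-weighted fertility by age (1·fₓ·Sₓ):
  25: 1 × 105.68/1000 × 0.9909 = 0.10472
  26: 1 × 121.76/1000 × 0.9793 = 0.11924
  27: 1 × 98.05/1000 × 0.9776 = 0.09585
  28: 1 × 88.55/1000 × 0.9703 = 0.08592
  29: 1 × 89.27/1000 × 0.9540 = 0.08516
  30: 1 × 90.35/1000 × 0.9425 = 0.08515
  31: 1 × 68.12/1000 × 0.9287 = 0.06326
  32: 1 × 63.57/1000 × 0.9153 = 0.05819
  33: 1 × 55.71/1000 × 0.9121 = 0.05081
  34: 1 × 48.51/1000 × 0.8991 = 0.04362
Sum = 0.79192
NRR = 0.48780 × 0.79192 = 0.38630

0.386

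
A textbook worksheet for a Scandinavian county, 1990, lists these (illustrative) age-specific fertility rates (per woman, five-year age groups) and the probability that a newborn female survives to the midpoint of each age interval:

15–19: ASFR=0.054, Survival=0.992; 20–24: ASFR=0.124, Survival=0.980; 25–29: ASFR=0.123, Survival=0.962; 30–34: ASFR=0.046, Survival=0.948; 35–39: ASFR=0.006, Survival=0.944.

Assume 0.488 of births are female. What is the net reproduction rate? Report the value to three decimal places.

Proportion female at birth = 0.488.
Weighting each age-specific rate by interval width and survival:
  15–19: 5 × 0.054 × 0.992 = 0.26784
  20–24: 5 × 0.124 × 0.980 = 0.60760
  25–29: 5 × 0.123 × 0.962 = 0.59163
  30–34: 5 × 0.046 × 0.948 = 0.21804
  35–39: 5 × 0.006 × 0.944 = 0.02832
Sum = 1.71343
NRR = 0.488 × 1.71343 = 0.83615
An NRR under 1 implies long-run decline under these rates.

0.836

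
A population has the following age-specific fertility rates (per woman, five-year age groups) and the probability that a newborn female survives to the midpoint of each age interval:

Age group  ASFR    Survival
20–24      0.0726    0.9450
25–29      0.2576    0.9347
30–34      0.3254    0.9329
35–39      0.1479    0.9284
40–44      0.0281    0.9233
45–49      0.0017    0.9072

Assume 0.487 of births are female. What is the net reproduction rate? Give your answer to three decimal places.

Proportion female at birth = 0.487.
Weighting each age-specific rate by interval width and survival:
  20–24: 5 × 0.0726 × 0.9450 = 0.34304
  25–29: 5 × 0.2576 × 0.9347 = 1.20389
  30–34: 5 × 0.3254 × 0.9329 = 1.51783
  35–39: 5 × 0.1479 × 0.9284 = 0.68655
  40–44: 5 × 0.0281 × 0.9233 = 0.12972
  45–49: 5 × 0.0017 × 0.9072 = 0.00771
Sum = 3.88874
NRR = 0.487 × 3.88874 = 1.89382

1.894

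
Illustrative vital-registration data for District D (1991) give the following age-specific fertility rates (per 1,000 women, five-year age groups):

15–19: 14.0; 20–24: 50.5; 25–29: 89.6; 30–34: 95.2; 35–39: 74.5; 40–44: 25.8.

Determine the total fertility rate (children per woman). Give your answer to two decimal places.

Sum of ASFRs = 14.0 + 50.5 + 89.6 + 95.2 + 74.5 + 25.8 = 349.6
TFR = 5 × 349.6 / 1000 = 1.748

1.75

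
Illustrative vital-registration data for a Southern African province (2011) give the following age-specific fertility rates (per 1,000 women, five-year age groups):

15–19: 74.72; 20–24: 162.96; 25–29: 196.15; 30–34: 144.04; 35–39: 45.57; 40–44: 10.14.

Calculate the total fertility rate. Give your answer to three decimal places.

3.168

Sum of ASFRs = 74.72 + 162.96 + 196.15 + 144.04 + 45.57 + 10.14 = 633.58
TFR = 5 × 633.58 / 1000 = 3.1679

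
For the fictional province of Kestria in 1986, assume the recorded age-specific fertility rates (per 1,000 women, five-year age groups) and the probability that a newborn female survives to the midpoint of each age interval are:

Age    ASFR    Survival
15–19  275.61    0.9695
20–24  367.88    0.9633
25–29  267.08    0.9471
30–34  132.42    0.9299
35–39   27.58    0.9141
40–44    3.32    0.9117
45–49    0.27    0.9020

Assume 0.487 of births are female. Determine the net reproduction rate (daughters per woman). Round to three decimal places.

2.499

Proportion female at birth = 0.487.
Per-age-group product (5 × ASFR × survival probability):
  15–19: 5 × 275.61/1000 × 0.9695 = 1.33602
  20–24: 5 × 367.88/1000 × 0.9633 = 1.77189
  25–29: 5 × 267.08/1000 × 0.9471 = 1.26476
  30–34: 5 × 132.42/1000 × 0.9299 = 0.61569
  35–39: 5 × 27.58/1000 × 0.9141 = 0.12605
  40–44: 5 × 3.32/1000 × 0.9117 = 0.01513
  45–49: 5 × 0.27/1000 × 0.9020 = 0.00122
Sum = 5.13076
NRR = 0.487 × 5.13076 = 2.49868
NRR > 1, so each generation more than replaces itself.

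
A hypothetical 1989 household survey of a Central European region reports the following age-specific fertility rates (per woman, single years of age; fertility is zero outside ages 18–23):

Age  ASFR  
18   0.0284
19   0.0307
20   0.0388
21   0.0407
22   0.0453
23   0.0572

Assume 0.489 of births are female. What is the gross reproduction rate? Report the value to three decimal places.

0.118

Proportion female at birth = 0.489.
Sum of ASFRs = 0.0284 + 0.0307 + 0.0388 + 0.0407 + 0.0453 + 0.0572 = 0.2411
TFR = 0.2411
GRR = 0.489 × 0.2411 = 0.11790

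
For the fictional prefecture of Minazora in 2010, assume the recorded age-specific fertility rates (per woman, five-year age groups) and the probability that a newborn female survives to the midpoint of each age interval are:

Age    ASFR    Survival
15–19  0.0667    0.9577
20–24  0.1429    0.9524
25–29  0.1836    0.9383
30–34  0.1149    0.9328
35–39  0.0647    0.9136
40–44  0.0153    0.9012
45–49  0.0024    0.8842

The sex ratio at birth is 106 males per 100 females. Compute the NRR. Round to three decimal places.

Proportion female at birth = 100 / (100 + 106) = 0.48544.
Per-age-group product (5 × ASFR × survival probability):
  15–19: 5 × 0.0667 × 0.9577 = 0.31939
  20–24: 5 × 0.1429 × 0.9524 = 0.68049
  25–29: 5 × 0.1836 × 0.9383 = 0.86136
  30–34: 5 × 0.1149 × 0.9328 = 0.53589
  35–39: 5 × 0.0647 × 0.9136 = 0.29555
  40–44: 5 × 0.0153 × 0.9012 = 0.06894
  45–49: 5 × 0.0024 × 0.8842 = 0.01061
Sum = 2.77223
NRR = 0.48544 × 2.77223 = 1.34575

1.346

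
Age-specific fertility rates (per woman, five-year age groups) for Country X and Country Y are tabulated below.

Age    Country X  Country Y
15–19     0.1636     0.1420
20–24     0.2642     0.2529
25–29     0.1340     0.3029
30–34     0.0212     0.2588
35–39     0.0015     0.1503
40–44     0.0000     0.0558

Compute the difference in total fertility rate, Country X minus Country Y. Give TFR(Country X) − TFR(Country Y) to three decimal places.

Country X:
  Sum of ASFRs = 0.1636 + 0.2642 + 0.1340 + 0.0212 + 0.0015 + 0.0000 = 0.5845
  TFR = 5 × 0.5845 = 2.9225
Country Y:
  Sum of ASFRs = 0.1420 + 0.2529 + 0.3029 + 0.2588 + 0.1503 + 0.0558 = 1.1627
  TFR = 5 × 1.1627 = 5.8135
Difference = 2.9225 − 5.8135 = -2.891

-2.891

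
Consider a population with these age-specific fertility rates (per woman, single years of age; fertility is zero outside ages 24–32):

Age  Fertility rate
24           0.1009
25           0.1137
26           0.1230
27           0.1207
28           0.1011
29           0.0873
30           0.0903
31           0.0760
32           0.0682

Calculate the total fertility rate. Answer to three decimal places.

0.881

Sum of ASFRs = 0.1009 + 0.1137 + 0.1230 + 0.1207 + 0.1011 + 0.0873 + 0.0903 + 0.0760 + 0.0682 = 0.8812
TFR = 0.8812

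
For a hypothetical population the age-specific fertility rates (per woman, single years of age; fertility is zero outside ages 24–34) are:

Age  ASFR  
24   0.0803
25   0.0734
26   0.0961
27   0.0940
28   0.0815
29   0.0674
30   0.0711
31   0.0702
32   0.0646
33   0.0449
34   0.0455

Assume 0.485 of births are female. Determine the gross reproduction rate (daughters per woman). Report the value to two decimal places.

Proportion female at birth = 0.485.
Sum of ASFRs = 0.0803 + 0.0734 + 0.0961 + 0.0940 + 0.0815 + 0.0674 + 0.0711 + 0.0702 + 0.0646 + 0.0449 + 0.0455 = 0.7890
TFR = 0.789
GRR = 0.485 × 0.789 = 0.38267

0.38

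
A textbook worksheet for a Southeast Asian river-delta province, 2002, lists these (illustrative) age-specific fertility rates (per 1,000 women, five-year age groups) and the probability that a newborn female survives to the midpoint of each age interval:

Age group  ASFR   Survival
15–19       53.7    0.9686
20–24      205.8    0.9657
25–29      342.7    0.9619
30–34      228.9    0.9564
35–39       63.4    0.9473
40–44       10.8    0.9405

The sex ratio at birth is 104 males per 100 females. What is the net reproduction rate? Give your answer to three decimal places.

2.131

Proportion female at birth = 100 / (100 + 104) = 0.49020.
Per-age-group product (5 × ASFR × survival probability):
  15–19: 5 × 53.7/1000 × 0.9686 = 0.26007
  20–24: 5 × 205.8/1000 × 0.9657 = 0.99371
  25–29: 5 × 342.7/1000 × 0.9619 = 1.64822
  30–34: 5 × 228.9/1000 × 0.9564 = 1.09460
  35–39: 5 × 63.4/1000 × 0.9473 = 0.30029
  40–44: 5 × 10.8/1000 × 0.9405 = 0.05079
Sum = 4.34768
NRR = 0.49020 × 4.34768 = 2.13123
NRR > 1, so each generation more than replaces itself.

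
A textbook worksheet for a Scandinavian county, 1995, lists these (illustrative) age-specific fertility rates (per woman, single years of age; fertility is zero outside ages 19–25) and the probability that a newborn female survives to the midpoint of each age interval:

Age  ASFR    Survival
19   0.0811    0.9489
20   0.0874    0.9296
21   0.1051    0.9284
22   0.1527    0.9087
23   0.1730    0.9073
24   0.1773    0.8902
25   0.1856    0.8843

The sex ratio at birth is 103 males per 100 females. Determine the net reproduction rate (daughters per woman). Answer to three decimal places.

0.430

Proportion female at birth = 100 / (100 + 103) = 0.49261.
Each age group contributes 1 × ASFR × survival:
  19: 1 × 0.0811 × 0.9489 = 0.07696
  20: 1 × 0.0874 × 0.9296 = 0.08125
  21: 1 × 0.1051 × 0.9284 = 0.09757
  22: 1 × 0.1527 × 0.9087 = 0.13876
  23: 1 × 0.1730 × 0.9073 = 0.15696
  24: 1 × 0.1773 × 0.8902 = 0.15783
  25: 1 × 0.1856 × 0.8843 = 0.16413
Sum = 0.87346
NRR = 0.49261 × 0.87346 = 0.43028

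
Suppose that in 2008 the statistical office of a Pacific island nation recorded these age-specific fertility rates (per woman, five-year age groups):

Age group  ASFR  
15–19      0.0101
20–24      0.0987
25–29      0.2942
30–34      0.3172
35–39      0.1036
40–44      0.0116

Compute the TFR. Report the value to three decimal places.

Sum of ASFRs = 0.0101 + 0.0987 + 0.2942 + 0.3172 + 0.1036 + 0.0116 = 0.8354
TFR = 5 × 0.8354 = 4.177

4.177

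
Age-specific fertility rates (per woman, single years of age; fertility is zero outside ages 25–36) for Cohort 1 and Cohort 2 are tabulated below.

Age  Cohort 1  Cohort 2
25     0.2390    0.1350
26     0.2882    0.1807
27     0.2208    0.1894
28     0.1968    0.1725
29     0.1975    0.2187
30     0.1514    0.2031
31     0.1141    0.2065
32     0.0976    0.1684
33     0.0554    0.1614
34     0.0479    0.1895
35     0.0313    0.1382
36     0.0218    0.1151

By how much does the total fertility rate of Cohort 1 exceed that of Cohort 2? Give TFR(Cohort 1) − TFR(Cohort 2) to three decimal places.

-0.417

Cohort 1:
  Sum of ASFRs = 0.2390 + 0.2882 + 0.2208 + 0.1968 + 0.1975 + 0.1514 + 0.1141 + 0.0976 + 0.0554 + 0.0479 + 0.0313 + 0.0218 = 1.6618
  TFR = 1.6618
Cohort 2:
  Sum of ASFRs = 0.1350 + 0.1807 + 0.1894 + 0.1725 + 0.2187 + 0.2031 + 0.2065 + 0.1684 + 0.1614 + 0.1895 + 0.1382 + 0.1151 = 2.0785
  TFR = 2.0785
Difference = 1.6618 − 2.0785 = -0.4167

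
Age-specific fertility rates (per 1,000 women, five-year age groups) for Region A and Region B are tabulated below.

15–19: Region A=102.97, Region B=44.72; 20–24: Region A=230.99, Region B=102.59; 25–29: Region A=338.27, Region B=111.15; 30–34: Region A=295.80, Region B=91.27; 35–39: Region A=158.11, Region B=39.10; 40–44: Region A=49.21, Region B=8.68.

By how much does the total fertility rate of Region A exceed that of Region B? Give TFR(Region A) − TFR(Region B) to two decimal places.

3.89

Region A:
  Sum of ASFRs = 102.97 + 230.99 + 338.27 + 295.80 + 158.11 + 49.21 = 1175.35
  TFR = 5 × 1175.35 / 1000 = 5.87675
Region B:
  Sum of ASFRs = 44.72 + 102.59 + 111.15 + 91.27 + 39.10 + 8.68 = 397.51
  TFR = 5 × 397.51 / 1000 = 1.98755
Difference = 5.87675 − 1.98755 = 3.8892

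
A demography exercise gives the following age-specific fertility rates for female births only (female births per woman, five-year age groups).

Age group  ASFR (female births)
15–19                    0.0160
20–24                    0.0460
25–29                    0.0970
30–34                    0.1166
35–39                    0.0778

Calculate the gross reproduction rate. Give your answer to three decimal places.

1.767

Sum of female ASFRs = 0.0160 + 0.0460 + 0.0970 + 0.1166 + 0.0778 = 0.3534
GRR = 5 × 0.3534 = 1.767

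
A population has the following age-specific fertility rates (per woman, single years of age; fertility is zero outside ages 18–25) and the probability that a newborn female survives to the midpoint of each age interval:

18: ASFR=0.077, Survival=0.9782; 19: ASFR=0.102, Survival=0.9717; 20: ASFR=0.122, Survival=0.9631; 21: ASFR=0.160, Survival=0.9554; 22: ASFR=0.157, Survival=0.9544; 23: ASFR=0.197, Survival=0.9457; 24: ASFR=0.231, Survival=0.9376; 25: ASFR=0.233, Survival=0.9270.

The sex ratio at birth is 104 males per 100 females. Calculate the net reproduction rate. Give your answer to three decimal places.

0.595

Proportion female at birth = 100 / (100 + 104) = 0.49020.
Weighting each age-specific rate by interval width and survival:
  18: 1 × 0.077 × 0.9782 = 0.07532
  19: 1 × 0.102 × 0.9717 = 0.09911
  20: 1 × 0.122 × 0.9631 = 0.11750
  21: 1 × 0.160 × 0.9554 = 0.15286
  22: 1 × 0.157 × 0.9544 = 0.14984
  23: 1 × 0.197 × 0.9457 = 0.18630
  24: 1 × 0.231 × 0.9376 = 0.21659
  25: 1 × 0.233 × 0.9270 = 0.21599
Sum = 1.21351
NRR = 0.49020 × 1.21351 = 0.59486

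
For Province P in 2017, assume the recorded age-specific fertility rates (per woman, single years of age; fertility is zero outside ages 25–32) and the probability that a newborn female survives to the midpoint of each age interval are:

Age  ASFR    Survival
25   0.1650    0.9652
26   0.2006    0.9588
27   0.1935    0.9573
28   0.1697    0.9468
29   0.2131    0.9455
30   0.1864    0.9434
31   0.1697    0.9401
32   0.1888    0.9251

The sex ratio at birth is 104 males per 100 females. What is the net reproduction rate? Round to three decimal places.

0.691

Proportion female at birth = 100 / (100 + 104) = 0.49020.
Per-age-group product (1 × ASFR × survival probability):
  25: 1 × 0.1650 × 0.9652 = 0.15926
  26: 1 × 0.2006 × 0.9588 = 0.19234
  27: 1 × 0.1935 × 0.9573 = 0.18524
  28: 1 × 0.1697 × 0.9468 = 0.16067
  29: 1 × 0.2131 × 0.9455 = 0.20149
  30: 1 × 0.1864 × 0.9434 = 0.17585
  31: 1 × 0.1697 × 0.9401 = 0.15953
  32: 1 × 0.1888 × 0.9251 = 0.17466
Sum = 1.40904
NRR = 0.49020 × 1.40904 = 0.69071
NRR < 1, so the cohort does not fully replace itself.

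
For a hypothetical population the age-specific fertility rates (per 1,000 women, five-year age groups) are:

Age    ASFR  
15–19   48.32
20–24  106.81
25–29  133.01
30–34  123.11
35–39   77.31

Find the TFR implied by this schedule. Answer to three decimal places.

Sum of ASFRs = 48.32 + 106.81 + 133.01 + 123.11 + 77.31 = 488.56
TFR = 5 × 488.56 / 1000 = 2.4428

2.443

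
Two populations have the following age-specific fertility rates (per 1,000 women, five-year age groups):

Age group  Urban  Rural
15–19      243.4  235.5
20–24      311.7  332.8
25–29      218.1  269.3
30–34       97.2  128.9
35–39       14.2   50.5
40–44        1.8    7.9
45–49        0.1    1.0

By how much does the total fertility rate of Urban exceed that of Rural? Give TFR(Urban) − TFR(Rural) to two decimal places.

-0.70

Urban:
  Sum of ASFRs = 243.4 + 311.7 + 218.1 + 97.2 + 14.2 + 1.8 + 0.1 = 886.5
  TFR = 5 × 886.5 / 1000 = 4.4325
Rural:
  Sum of ASFRs = 235.5 + 332.8 + 269.3 + 128.9 + 50.5 + 7.9 + 1.0 = 1025.9
  TFR = 5 × 1025.9 / 1000 = 5.1295
Difference = 4.4325 − 5.1295 = -0.697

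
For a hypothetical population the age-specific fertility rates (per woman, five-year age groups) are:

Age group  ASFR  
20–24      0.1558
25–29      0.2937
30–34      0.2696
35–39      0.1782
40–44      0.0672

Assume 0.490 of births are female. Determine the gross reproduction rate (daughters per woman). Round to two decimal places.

Proportion female at birth = 0.490.
Sum of ASFRs = 0.1558 + 0.2937 + 0.2696 + 0.1782 + 0.0672 = 0.9645
TFR = 5 × 0.9645 = 4.8225
GRR = 0.490 × 4.8225 = 2.36303

2.36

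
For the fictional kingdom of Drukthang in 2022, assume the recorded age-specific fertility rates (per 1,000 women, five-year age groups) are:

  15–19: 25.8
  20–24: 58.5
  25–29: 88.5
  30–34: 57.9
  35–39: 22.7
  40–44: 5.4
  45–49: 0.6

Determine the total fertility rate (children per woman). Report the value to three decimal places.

1.297

Sum of ASFRs = 25.8 + 58.5 + 88.5 + 57.9 + 22.7 + 5.4 + 0.6 = 259.4
TFR = 5 × 259.4 / 1000 = 1.297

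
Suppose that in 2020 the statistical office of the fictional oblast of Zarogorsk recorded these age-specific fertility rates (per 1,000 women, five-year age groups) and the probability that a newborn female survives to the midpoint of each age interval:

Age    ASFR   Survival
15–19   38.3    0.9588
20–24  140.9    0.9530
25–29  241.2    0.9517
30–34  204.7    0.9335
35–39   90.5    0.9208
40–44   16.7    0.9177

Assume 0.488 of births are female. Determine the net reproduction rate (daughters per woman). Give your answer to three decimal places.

Proportion female at birth = 0.488.
Per-age-group product (5 × ASFR × survival probability):
  15–19: 5 × 38.3/1000 × 0.9588 = 0.18361
  20–24: 5 × 140.9/1000 × 0.9530 = 0.67139
  25–29: 5 × 241.2/1000 × 0.9517 = 1.14775
  30–34: 5 × 204.7/1000 × 0.9335 = 0.95544
  35–39: 5 × 90.5/1000 × 0.9208 = 0.41666
  40–44: 5 × 16.7/1000 × 0.9177 = 0.07663
Sum = 3.45148
NRR = 0.488 × 3.45148 = 1.68432

1.684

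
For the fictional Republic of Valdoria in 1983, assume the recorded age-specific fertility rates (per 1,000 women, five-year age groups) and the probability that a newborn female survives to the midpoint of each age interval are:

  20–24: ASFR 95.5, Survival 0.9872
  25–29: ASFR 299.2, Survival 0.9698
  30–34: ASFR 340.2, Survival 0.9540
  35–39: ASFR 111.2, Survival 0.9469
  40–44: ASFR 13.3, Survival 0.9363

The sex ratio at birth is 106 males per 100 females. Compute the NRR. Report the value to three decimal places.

Proportion female at birth = 100 / (100 + 106) = 0.48544.
Weighting each age-specific rate by interval width and survival:
  20–24: 5 × 95.5/1000 × 0.9872 = 0.47139
  25–29: 5 × 299.2/1000 × 0.9698 = 1.45082
  30–34: 5 × 340.2/1000 × 0.9540 = 1.62275
  35–39: 5 × 111.2/1000 × 0.9469 = 0.52648
  40–44: 5 × 13.3/1000 × 0.9363 = 0.06226
Sum = 4.13370
NRR = 0.48544 × 4.13370 = 2.00666

2.007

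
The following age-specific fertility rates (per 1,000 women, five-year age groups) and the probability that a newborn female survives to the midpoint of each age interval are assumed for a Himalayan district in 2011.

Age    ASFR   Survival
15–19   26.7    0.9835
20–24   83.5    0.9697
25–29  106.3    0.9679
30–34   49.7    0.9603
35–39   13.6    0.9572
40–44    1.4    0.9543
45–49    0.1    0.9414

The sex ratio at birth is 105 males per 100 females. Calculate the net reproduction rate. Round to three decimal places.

Proportion female at birth = 100 / (100 + 105) = 0.48780.
Per-age-group product (5 × ASFR × survival probability):
  15–19: 5 × 26.7/1000 × 0.9835 = 0.13130
  20–24: 5 × 83.5/1000 × 0.9697 = 0.40485
  25–29: 5 × 106.3/1000 × 0.9679 = 0.51444
  30–34: 5 × 49.7/1000 × 0.9603 = 0.23863
  35–39: 5 × 13.6/1000 × 0.9572 = 0.06509
  40–44: 5 × 1.4/1000 × 0.9543 = 0.00668
  45–49: 5 × 0.1/1000 × 0.9414 = 0.00047
Sum = 1.36146
NRR = 0.48780 × 1.36146 = 0.66412
NRR < 1, so the cohort does not fully replace itself.

0.664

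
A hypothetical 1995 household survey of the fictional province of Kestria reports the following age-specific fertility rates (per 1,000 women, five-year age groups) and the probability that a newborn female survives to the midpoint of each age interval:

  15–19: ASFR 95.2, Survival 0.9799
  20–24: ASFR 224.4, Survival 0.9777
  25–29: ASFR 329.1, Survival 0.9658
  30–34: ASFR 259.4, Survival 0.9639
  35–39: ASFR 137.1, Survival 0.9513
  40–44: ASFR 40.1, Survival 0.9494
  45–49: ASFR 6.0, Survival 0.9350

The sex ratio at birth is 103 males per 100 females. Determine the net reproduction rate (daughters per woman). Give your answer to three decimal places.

Proportion female at birth = 100 / (100 + 103) = 0.49261.
Weighting each age-specific rate by interval width and survival:
  15–19: 5 × 95.2/1000 × 0.9799 = 0.46643
  20–24: 5 × 224.4/1000 × 0.9777 = 1.09698
  25–29: 5 × 329.1/1000 × 0.9658 = 1.58922
  30–34: 5 × 259.4/1000 × 0.9639 = 1.25018
  35–39: 5 × 137.1/1000 × 0.9513 = 0.65212
  40–44: 5 × 40.1/1000 × 0.9494 = 0.19035
  45–49: 5 × 6.0/1000 × 0.9350 = 0.02805
Sum = 5.27333
NRR = 0.49261 × 5.27333 = 2.59770
With NRR above 1 the population is above replacement fertility.

2.598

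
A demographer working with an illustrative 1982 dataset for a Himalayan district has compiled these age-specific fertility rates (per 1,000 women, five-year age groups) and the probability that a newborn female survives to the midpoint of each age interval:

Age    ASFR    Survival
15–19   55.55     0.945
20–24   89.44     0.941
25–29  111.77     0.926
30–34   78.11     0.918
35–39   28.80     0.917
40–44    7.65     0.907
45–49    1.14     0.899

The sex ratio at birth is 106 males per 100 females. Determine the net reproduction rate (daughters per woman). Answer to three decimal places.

0.840

Proportion female at birth = 100 / (100 + 106) = 0.48544.
Each age group contributes 5 × ASFR × survival:
  15–19: 5 × 55.55/1000 × 0.945 = 0.26247
  20–24: 5 × 89.44/1000 × 0.941 = 0.42082
  25–29: 5 × 111.77/1000 × 0.926 = 0.51750
  30–34: 5 × 78.11/1000 × 0.918 = 0.35852
  35–39: 5 × 28.80/1000 × 0.917 = 0.13205
  40–44: 5 × 7.65/1000 × 0.907 = 0.03469
  45–49: 5 × 1.14/1000 × 0.899 = 0.00512
Sum = 1.73117
NRR = 0.48544 × 1.73117 = 0.84038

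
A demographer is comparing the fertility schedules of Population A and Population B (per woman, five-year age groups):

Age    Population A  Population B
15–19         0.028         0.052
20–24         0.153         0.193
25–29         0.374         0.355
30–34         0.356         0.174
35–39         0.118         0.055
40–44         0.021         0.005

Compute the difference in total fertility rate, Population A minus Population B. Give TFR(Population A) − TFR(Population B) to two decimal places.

1.08

Population A:
  Sum of ASFRs = 0.028 + 0.153 + 0.374 + 0.356 + 0.118 + 0.021 = 1.050
  TFR = 5 × 1.050 = 5.25
Population B:
  Sum of ASFRs = 0.052 + 0.193 + 0.355 + 0.174 + 0.055 + 0.005 = 0.834
  TFR = 5 × 0.834 = 4.17
Difference = 5.25 − 4.17 = 1.08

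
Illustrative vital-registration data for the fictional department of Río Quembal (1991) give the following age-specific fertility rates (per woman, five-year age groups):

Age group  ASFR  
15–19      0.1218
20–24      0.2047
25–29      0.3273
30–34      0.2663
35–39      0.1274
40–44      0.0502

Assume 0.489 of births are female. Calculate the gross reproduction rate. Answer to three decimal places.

Proportion female at birth = 0.489.
Sum of ASFRs = 0.1218 + 0.2047 + 0.3273 + 0.2663 + 0.1274 + 0.0502 = 1.0977
TFR = 5 × 1.0977 = 5.4885
GRR = 0.489 × 5.4885 = 2.68388

2.684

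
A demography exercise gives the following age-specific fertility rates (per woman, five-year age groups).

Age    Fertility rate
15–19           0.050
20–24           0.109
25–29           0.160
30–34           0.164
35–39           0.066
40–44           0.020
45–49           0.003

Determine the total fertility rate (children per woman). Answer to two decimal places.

2.86

Sum of ASFRs = 0.050 + 0.109 + 0.160 + 0.164 + 0.066 + 0.020 + 0.003 = 0.572
TFR = 5 × 0.572 = 2.86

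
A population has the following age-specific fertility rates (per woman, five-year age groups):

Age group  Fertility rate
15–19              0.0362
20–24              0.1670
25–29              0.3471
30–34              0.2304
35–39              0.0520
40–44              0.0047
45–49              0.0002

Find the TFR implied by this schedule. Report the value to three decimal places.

Sum of ASFRs = 0.0362 + 0.1670 + 0.3471 + 0.2304 + 0.0520 + 0.0047 + 0.0002 = 0.8376
TFR = 5 × 0.8376 = 4.188

4.188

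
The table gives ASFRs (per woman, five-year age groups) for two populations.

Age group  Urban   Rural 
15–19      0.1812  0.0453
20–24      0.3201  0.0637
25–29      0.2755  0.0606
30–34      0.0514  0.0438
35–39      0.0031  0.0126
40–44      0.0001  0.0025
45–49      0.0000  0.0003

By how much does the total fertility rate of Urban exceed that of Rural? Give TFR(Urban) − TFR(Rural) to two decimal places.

Urban:
  Sum of ASFRs = 0.1812 + 0.3201 + 0.2755 + 0.0514 + 0.0031 + 0.0001 + 0.0000 = 0.8314
  TFR = 5 × 0.8314 = 4.157
Rural:
  Sum of ASFRs = 0.0453 + 0.0637 + 0.0606 + 0.0438 + 0.0126 + 0.0025 + 0.0003 = 0.2288
  TFR = 5 × 0.2288 = 1.144
Difference = 4.157 − 1.144 = 3.013

3.01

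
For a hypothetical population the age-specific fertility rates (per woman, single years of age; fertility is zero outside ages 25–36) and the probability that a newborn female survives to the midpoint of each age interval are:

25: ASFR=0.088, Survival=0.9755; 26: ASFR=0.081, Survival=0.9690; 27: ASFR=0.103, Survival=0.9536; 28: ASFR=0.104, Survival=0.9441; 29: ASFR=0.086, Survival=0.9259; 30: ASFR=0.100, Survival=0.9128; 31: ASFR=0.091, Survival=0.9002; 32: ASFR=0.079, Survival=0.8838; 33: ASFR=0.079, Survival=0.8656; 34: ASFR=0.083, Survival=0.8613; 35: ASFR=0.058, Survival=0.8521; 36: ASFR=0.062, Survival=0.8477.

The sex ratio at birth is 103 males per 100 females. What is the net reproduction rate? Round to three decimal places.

0.456

Proportion female at birth = 100 / (100 + 103) = 0.49261.
Each age group contributes 1 × ASFR × survival:
  25: 1 × 0.088 × 0.9755 = 0.08584
  26: 1 × 0.081 × 0.9690 = 0.07849
  27: 1 × 0.103 × 0.9536 = 0.09822
  28: 1 × 0.104 × 0.9441 = 0.09819
  29: 1 × 0.086 × 0.9259 = 0.07963
  30: 1 × 0.100 × 0.9128 = 0.09128
  31: 1 × 0.091 × 0.9002 = 0.08192
  32: 1 × 0.079 × 0.8838 = 0.06982
  33: 1 × 0.079 × 0.8656 = 0.06838
  34: 1 × 0.083 × 0.8613 = 0.07149
  35: 1 × 0.058 × 0.8521 = 0.04942
  36: 1 × 0.062 × 0.8477 = 0.05256
Sum = 0.92524
NRR = 0.49261 × 0.92524 = 0.45578
An NRR under 1 implies long-run decline under these rates.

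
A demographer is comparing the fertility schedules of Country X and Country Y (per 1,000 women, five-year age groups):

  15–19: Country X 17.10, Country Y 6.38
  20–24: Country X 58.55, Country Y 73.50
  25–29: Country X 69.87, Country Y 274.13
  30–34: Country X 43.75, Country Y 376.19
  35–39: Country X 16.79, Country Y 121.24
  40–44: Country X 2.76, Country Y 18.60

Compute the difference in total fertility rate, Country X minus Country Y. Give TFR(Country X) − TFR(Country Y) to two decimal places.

Country X:
  Sum of ASFRs = 17.10 + 58.55 + 69.87 + 43.75 + 16.79 + 2.76 = 208.82
  TFR = 5 × 208.82 / 1000 = 1.0441
Country Y:
  Sum of ASFRs = 6.38 + 73.50 + 274.13 + 376.19 + 121.24 + 18.60 = 870.04
  TFR = 5 × 870.04 / 1000 = 4.3502
Difference = 1.0441 − 4.3502 = -3.3061

-3.31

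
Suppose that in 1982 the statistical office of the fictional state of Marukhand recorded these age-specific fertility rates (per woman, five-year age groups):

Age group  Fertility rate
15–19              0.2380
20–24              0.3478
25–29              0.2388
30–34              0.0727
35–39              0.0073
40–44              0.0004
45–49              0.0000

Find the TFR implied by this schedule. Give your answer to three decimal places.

Sum of ASFRs = 0.2380 + 0.3478 + 0.2388 + 0.0727 + 0.0073 + 0.0004 + 0.0000 = 0.9050
TFR = 5 × 0.9050 = 4.525

4.525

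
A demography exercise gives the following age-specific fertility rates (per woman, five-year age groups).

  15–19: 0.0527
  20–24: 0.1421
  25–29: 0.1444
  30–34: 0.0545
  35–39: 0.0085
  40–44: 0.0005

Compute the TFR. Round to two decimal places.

2.01

Sum of ASFRs = 0.0527 + 0.1421 + 0.1444 + 0.0545 + 0.0085 + 0.0005 = 0.4027
TFR = 5 × 0.4027 = 2.0135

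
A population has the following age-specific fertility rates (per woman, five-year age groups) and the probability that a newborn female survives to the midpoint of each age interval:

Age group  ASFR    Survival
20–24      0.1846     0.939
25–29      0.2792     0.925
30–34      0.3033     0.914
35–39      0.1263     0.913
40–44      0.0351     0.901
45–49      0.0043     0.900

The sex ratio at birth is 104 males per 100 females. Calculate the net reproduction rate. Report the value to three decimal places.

2.107

Proportion female at birth = 100 / (100 + 104) = 0.49020.
Survival-weighted fertility by age (5·fₓ·Sₓ):
  20–24: 5 × 0.1846 × 0.939 = 0.86670
  25–29: 5 × 0.2792 × 0.925 = 1.29130
  30–34: 5 × 0.3033 × 0.914 = 1.38608
  35–39: 5 × 0.1263 × 0.913 = 0.57656
  40–44: 5 × 0.0351 × 0.901 = 0.15813
  45–49: 5 × 0.0043 × 0.900 = 0.01935
Sum = 4.29812
NRR = 0.49020 × 4.29812 = 2.10694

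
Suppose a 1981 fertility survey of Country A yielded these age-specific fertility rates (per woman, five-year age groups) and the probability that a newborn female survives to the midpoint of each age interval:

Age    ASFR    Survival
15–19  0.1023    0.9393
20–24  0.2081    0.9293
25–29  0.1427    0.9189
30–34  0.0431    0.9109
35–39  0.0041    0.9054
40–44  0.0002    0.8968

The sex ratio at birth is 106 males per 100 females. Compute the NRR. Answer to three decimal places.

1.126

Proportion female at birth = 100 / (100 + 106) = 0.48544.
Each age group contributes 5 × ASFR × survival:
  15–19: 5 × 0.1023 × 0.9393 = 0.48045
  20–24: 5 × 0.2081 × 0.9293 = 0.96694
  25–29: 5 × 0.1427 × 0.9189 = 0.65564
  30–34: 5 × 0.0431 × 0.9109 = 0.19630
  35–39: 5 × 0.0041 × 0.9054 = 0.01856
  40–44: 5 × 0.0002 × 0.8968 = 0.00090
Sum = 2.31879
NRR = 0.48544 × 2.31879 = 1.12563
An NRR exceeding 1 indicates intrinsic growth under these rates.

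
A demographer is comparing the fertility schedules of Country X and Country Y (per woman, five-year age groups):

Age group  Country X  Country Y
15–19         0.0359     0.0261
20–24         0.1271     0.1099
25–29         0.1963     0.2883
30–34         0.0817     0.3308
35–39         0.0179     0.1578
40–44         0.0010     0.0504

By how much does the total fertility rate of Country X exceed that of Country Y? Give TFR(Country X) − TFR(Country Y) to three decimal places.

Country X:
  Sum of ASFRs = 0.0359 + 0.1271 + 0.1963 + 0.0817 + 0.0179 + 0.0010 = 0.4599
  TFR = 5 × 0.4599 = 2.2995
Country Y:
  Sum of ASFRs = 0.0261 + 0.1099 + 0.2883 + 0.3308 + 0.1578 + 0.0504 = 0.9633
  TFR = 5 × 0.9633 = 4.8165
Difference = 2.2995 − 4.8165 = -2.517

-2.517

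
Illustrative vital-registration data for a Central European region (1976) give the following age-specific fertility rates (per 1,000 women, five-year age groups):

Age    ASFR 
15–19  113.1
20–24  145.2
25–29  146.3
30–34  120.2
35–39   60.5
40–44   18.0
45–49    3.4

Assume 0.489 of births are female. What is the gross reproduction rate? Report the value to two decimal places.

Proportion female at birth = 0.489.
Sum of ASFRs = 113.1 + 145.2 + 146.3 + 120.2 + 60.5 + 18.0 + 3.4 = 606.7
TFR = 5 × 606.7 / 1000 = 3.0335
GRR = 0.489 × 3.0335 = 1.48338

1.48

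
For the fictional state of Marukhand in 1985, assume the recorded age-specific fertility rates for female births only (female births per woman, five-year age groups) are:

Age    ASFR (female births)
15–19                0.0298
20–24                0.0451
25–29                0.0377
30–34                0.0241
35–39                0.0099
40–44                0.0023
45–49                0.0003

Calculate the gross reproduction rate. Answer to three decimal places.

0.746

Sum of female ASFRs = 0.0298 + 0.0451 + 0.0377 + 0.0241 + 0.0099 + 0.0023 + 0.0003 = 0.1492
GRR = 5 × 0.1492 = 0.746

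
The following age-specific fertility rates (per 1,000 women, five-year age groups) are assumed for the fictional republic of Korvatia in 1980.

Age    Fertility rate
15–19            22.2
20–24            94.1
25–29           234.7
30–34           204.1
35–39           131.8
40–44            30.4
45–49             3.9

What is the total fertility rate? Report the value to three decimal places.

Sum of ASFRs = 22.2 + 94.1 + 234.7 + 204.1 + 131.8 + 30.4 + 3.9 = 721.2
TFR = 5 × 721.2 / 1000 = 3.606

3.606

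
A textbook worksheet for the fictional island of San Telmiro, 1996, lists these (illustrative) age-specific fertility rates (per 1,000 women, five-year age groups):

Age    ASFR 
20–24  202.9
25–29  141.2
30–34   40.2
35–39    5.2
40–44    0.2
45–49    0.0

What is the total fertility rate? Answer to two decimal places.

Sum of ASFRs = 202.9 + 141.2 + 40.2 + 5.2 + 0.2 + 0.0 = 389.7
TFR = 5 × 389.7 / 1000 = 1.9485

1.95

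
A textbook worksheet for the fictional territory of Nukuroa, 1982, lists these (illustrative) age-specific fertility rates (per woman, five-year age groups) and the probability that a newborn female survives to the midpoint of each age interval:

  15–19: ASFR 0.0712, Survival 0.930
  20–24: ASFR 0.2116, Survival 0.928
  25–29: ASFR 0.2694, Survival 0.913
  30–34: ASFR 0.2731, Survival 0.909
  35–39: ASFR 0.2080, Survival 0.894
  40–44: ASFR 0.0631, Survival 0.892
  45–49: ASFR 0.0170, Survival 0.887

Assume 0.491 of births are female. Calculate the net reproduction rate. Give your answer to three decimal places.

2.490

Proportion female at birth = 0.491.
Per-age-group product (5 × ASFR × survival probability):
  15–19: 5 × 0.0712 × 0.930 = 0.33108
  20–24: 5 × 0.2116 × 0.928 = 0.98182
  25–29: 5 × 0.2694 × 0.913 = 1.22981
  30–34: 5 × 0.2731 × 0.909 = 1.24124
  35–39: 5 × 0.2080 × 0.894 = 0.92976
  40–44: 5 × 0.0631 × 0.892 = 0.28143
  45–49: 5 × 0.0170 × 0.887 = 0.07540
Sum = 5.07054
NRR = 0.491 × 5.07054 = 2.48964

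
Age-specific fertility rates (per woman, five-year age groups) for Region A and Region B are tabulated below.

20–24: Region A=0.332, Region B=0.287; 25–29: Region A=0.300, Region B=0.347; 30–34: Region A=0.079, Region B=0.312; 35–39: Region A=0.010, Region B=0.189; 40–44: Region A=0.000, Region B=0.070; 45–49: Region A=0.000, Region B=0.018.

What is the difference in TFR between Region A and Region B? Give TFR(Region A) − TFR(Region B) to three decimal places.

-2.510

Region A:
  Sum of ASFRs = 0.332 + 0.300 + 0.079 + 0.010 + 0.000 + 0.000 = 0.721
  TFR = 5 × 0.721 = 3.605
Region B:
  Sum of ASFRs = 0.287 + 0.347 + 0.312 + 0.189 + 0.070 + 0.018 = 1.223
  TFR = 5 × 1.223 = 6.115
Difference = 3.605 − 6.115 = -2.51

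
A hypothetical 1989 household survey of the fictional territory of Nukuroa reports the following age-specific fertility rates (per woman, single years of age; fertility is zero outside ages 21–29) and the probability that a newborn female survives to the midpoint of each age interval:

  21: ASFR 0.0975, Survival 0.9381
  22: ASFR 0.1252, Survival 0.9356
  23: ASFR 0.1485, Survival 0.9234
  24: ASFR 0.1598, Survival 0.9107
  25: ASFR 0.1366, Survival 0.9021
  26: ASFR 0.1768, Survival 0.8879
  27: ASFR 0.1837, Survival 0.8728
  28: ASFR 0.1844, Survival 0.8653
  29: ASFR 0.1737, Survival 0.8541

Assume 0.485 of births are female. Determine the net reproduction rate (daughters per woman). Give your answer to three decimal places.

0.601

Proportion female at birth = 0.485.
Survival-weighted fertility by age (1·fₓ·Sₓ):
  21: 1 × 0.0975 × 0.9381 = 0.09146
  22: 1 × 0.1252 × 0.9356 = 0.11714
  23: 1 × 0.1485 × 0.9234 = 0.13712
  24: 1 × 0.1598 × 0.9107 = 0.14553
  25: 1 × 0.1366 × 0.9021 = 0.12323
  26: 1 × 0.1768 × 0.8879 = 0.15698
  27: 1 × 0.1837 × 0.8728 = 0.16033
  28: 1 × 0.1844 × 0.8653 = 0.15956
  29: 1 × 0.1737 × 0.8541 = 0.14836
Sum = 1.23971
NRR = 0.485 × 1.23971 = 0.60126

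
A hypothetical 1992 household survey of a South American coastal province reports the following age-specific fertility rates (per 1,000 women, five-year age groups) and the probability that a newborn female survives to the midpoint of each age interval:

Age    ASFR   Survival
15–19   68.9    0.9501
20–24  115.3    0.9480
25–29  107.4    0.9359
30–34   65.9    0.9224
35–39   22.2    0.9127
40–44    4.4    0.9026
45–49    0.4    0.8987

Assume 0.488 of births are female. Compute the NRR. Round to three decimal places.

Proportion female at birth = 0.488.
Weighting each age-specific rate by interval width and survival:
  15–19: 5 × 68.9/1000 × 0.9501 = 0.32731
  20–24: 5 × 115.3/1000 × 0.9480 = 0.54652
  25–29: 5 × 107.4/1000 × 0.9359 = 0.50258
  30–34: 5 × 65.9/1000 × 0.9224 = 0.30393
  35–39: 5 × 22.2/1000 × 0.9127 = 0.10131
  40–44: 5 × 4.4/1000 × 0.9026 = 0.01986
  45–49: 5 × 0.4/1000 × 0.8987 = 0.00180
Sum = 1.80331
NRR = 0.488 × 1.80331 = 0.88002
An NRR under 1 implies long-run decline under these rates.

0.880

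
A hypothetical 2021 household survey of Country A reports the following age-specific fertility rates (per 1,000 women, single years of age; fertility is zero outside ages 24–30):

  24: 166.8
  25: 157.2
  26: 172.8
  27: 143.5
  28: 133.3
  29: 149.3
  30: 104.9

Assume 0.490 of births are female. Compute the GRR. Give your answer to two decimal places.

0.50

Proportion female at birth = 0.490.
Sum of ASFRs = 166.8 + 157.2 + 172.8 + 143.5 + 133.3 + 149.3 + 104.9 = 1027.8
TFR = 1027.8 / 1000 = 1.0278
GRR = 0.490 × 1.0278 = 0.50362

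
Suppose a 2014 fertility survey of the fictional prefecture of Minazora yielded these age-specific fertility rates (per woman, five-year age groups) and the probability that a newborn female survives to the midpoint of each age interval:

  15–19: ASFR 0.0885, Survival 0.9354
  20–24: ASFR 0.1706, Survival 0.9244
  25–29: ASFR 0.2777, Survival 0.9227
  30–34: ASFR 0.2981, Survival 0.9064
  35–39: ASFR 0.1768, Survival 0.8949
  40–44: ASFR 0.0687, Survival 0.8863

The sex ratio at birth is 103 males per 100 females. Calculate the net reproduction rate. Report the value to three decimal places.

2.429

Proportion female at birth = 100 / (100 + 103) = 0.49261.
Weighting each age-specific rate by interval width and survival:
  15–19: 5 × 0.0885 × 0.9354 = 0.41391
  20–24: 5 × 0.1706 × 0.9244 = 0.78851
  25–29: 5 × 0.2777 × 0.9227 = 1.28117
  30–34: 5 × 0.2981 × 0.9064 = 1.35099
  35–39: 5 × 0.1768 × 0.8949 = 0.79109
  40–44: 5 × 0.0687 × 0.8863 = 0.30444
Sum = 4.93011
NRR = 0.49261 × 4.93011 = 2.42862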